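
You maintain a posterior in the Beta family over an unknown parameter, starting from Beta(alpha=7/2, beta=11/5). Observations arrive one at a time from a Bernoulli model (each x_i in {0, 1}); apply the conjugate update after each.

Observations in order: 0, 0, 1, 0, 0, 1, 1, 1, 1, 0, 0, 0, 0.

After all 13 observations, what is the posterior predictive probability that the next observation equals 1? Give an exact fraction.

obs 1: x=0 → posterior Beta(7/2, 16/5)
obs 2: x=0 → posterior Beta(7/2, 21/5)
obs 3: x=1 → posterior Beta(9/2, 21/5)
obs 4: x=0 → posterior Beta(9/2, 26/5)
obs 5: x=0 → posterior Beta(9/2, 31/5)
obs 6: x=1 → posterior Beta(11/2, 31/5)
obs 7: x=1 → posterior Beta(13/2, 31/5)
obs 8: x=1 → posterior Beta(15/2, 31/5)
obs 9: x=1 → posterior Beta(17/2, 31/5)
obs 10: x=0 → posterior Beta(17/2, 36/5)
obs 11: x=0 → posterior Beta(17/2, 41/5)
obs 12: x=0 → posterior Beta(17/2, 46/5)
obs 13: x=0 → posterior Beta(17/2, 51/5)

5/11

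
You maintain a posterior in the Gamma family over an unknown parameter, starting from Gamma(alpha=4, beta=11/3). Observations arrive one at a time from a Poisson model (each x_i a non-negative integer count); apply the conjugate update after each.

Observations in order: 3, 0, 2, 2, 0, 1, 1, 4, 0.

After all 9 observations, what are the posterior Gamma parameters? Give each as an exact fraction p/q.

obs 1: x=3 → posterior Gamma(7, 14/3)
obs 2: x=0 → posterior Gamma(7, 17/3)
obs 3: x=2 → posterior Gamma(9, 20/3)
obs 4: x=2 → posterior Gamma(11, 23/3)
obs 5: x=0 → posterior Gamma(11, 26/3)
obs 6: x=1 → posterior Gamma(12, 29/3)
obs 7: x=1 → posterior Gamma(13, 32/3)
obs 8: x=4 → posterior Gamma(17, 35/3)
obs 9: x=0 → posterior Gamma(17, 38/3)

alpha=17, beta=38/3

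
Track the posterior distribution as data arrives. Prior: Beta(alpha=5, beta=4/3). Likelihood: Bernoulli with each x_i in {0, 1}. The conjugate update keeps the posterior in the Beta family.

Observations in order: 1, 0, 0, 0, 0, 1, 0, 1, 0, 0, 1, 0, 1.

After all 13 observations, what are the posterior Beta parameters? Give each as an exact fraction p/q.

obs 1: x=1 → posterior Beta(6, 4/3)
obs 2: x=0 → posterior Beta(6, 7/3)
obs 3: x=0 → posterior Beta(6, 10/3)
obs 4: x=0 → posterior Beta(6, 13/3)
obs 5: x=0 → posterior Beta(6, 16/3)
obs 6: x=1 → posterior Beta(7, 16/3)
obs 7: x=0 → posterior Beta(7, 19/3)
obs 8: x=1 → posterior Beta(8, 19/3)
obs 9: x=0 → posterior Beta(8, 22/3)
obs 10: x=0 → posterior Beta(8, 25/3)
obs 11: x=1 → posterior Beta(9, 25/3)
obs 12: x=0 → posterior Beta(9, 28/3)
obs 13: x=1 → posterior Beta(10, 28/3)

alpha=10, beta=28/3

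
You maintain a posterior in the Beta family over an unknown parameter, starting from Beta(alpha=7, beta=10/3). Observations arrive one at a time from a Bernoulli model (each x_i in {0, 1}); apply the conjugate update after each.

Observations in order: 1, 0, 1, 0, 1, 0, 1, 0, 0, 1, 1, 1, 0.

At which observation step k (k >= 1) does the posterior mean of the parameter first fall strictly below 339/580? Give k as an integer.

obs 1: x=1 → posterior Beta(8, 10/3)
obs 2: x=0 → posterior Beta(8, 13/3)
obs 3: x=1 → posterior Beta(9, 13/3)
obs 4: x=0 → posterior Beta(9, 16/3)
obs 5: x=1 → posterior Beta(10, 16/3)
obs 6: x=0 → posterior Beta(10, 19/3)
obs 7: x=1 → posterior Beta(11, 19/3)
obs 8: x=0 → posterior Beta(11, 22/3)
obs 9: x=0 → posterior Beta(11, 25/3)
obs 10: x=1 → posterior Beta(12, 25/3)
obs 11: x=1 → posterior Beta(13, 25/3)
obs 12: x=1 → posterior Beta(14, 25/3)
obs 13: x=0 → posterior Beta(14, 28/3)

k = 9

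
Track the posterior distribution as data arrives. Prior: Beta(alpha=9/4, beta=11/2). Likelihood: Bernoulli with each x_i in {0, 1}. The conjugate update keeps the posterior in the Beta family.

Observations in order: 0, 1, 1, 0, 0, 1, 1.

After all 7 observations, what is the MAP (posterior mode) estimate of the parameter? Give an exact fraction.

7/17

obs 1: x=0 → posterior Beta(9/4, 13/2)
obs 2: x=1 → posterior Beta(13/4, 13/2)
obs 3: x=1 → posterior Beta(17/4, 13/2)
obs 4: x=0 → posterior Beta(17/4, 15/2)
obs 5: x=0 → posterior Beta(17/4, 17/2)
obs 6: x=1 → posterior Beta(21/4, 17/2)
obs 7: x=1 → posterior Beta(25/4, 17/2)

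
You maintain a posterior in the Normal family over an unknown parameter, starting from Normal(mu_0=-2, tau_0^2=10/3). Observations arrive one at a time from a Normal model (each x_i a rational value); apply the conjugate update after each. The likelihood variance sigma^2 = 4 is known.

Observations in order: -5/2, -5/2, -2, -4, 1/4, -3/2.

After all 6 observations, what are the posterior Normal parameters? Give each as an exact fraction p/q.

mu_0=-293/144, tau_0^2=5/9

obs 1: x=-5/2 → posterior Normal(-49/22, 20/11)
obs 2: x=-5/2 → posterior Normal(-37/16, 5/4)
obs 3: x=-2 → posterior Normal(-47/21, 20/21)
obs 4: x=-4 → posterior Normal(-67/26, 10/13)
obs 5: x=1/4 → posterior Normal(-263/124, 20/31)
obs 6: x=-3/2 → posterior Normal(-293/144, 5/9)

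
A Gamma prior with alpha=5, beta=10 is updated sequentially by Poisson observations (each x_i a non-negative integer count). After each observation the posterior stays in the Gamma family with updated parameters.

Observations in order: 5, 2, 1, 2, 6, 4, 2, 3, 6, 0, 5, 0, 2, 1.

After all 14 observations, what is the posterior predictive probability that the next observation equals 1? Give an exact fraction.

obs 1: x=5 → posterior Gamma(10, 11)
obs 2: x=2 → posterior Gamma(12, 12)
obs 3: x=1 → posterior Gamma(13, 13)
obs 4: x=2 → posterior Gamma(15, 14)
obs 5: x=6 → posterior Gamma(21, 15)
obs 6: x=4 → posterior Gamma(25, 16)
obs 7: x=2 → posterior Gamma(27, 17)
obs 8: x=3 → posterior Gamma(30, 18)
obs 9: x=6 → posterior Gamma(36, 19)
obs 10: x=0 → posterior Gamma(36, 20)
obs 11: x=5 → posterior Gamma(41, 21)
obs 12: x=0 → posterior Gamma(41, 22)
obs 13: x=2 → posterior Gamma(43, 23)
obs 14: x=1 → posterior Gamma(44, 24)

235910522122814667581615204595183678016462732591095369531654144/807793566946316088741610050849573099185363389551639556884765625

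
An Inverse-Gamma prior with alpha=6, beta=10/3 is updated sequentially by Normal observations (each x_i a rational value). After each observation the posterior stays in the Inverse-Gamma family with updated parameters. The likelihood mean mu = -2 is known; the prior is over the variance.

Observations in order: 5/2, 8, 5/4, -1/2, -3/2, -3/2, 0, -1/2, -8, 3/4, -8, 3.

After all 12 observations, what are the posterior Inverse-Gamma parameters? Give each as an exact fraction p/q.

obs 1: x=5/2 → posterior Inverse-Gamma(13/2, 323/24)
obs 2: x=8 → posterior Inverse-Gamma(7, 1523/24)
obs 3: x=5/4 → posterior Inverse-Gamma(15/2, 6599/96)
obs 4: x=-1/2 → posterior Inverse-Gamma(8, 6707/96)
obs 5: x=-3/2 → posterior Inverse-Gamma(17/2, 6719/96)
obs 6: x=-3/2 → posterior Inverse-Gamma(9, 6731/96)
obs 7: x=0 → posterior Inverse-Gamma(19/2, 6923/96)
obs 8: x=-1/2 → posterior Inverse-Gamma(10, 7031/96)
obs 9: x=-8 → posterior Inverse-Gamma(21/2, 8759/96)
obs 10: x=3/4 → posterior Inverse-Gamma(11, 4561/48)
obs 11: x=-8 → posterior Inverse-Gamma(23/2, 5425/48)
obs 12: x=3 → posterior Inverse-Gamma(12, 6025/48)

alpha=12, beta=6025/48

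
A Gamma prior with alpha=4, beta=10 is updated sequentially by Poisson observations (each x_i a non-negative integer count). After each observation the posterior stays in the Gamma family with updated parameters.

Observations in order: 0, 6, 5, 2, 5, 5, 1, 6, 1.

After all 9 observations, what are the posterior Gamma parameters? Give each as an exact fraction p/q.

obs 1: x=0 → posterior Gamma(4, 11)
obs 2: x=6 → posterior Gamma(10, 12)
obs 3: x=5 → posterior Gamma(15, 13)
obs 4: x=2 → posterior Gamma(17, 14)
obs 5: x=5 → posterior Gamma(22, 15)
obs 6: x=5 → posterior Gamma(27, 16)
obs 7: x=1 → posterior Gamma(28, 17)
obs 8: x=6 → posterior Gamma(34, 18)
obs 9: x=1 → posterior Gamma(35, 19)

alpha=35, beta=19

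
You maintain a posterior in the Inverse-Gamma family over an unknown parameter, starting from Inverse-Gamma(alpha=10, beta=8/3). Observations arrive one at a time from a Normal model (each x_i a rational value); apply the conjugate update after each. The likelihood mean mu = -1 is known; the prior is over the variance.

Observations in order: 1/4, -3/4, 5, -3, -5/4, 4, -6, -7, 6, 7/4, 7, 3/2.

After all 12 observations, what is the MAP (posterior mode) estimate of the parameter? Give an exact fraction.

1559/204

obs 1: x=1/4 → posterior Inverse-Gamma(21/2, 331/96)
obs 2: x=-3/4 → posterior Inverse-Gamma(11, 167/48)
obs 3: x=5 → posterior Inverse-Gamma(23/2, 1031/48)
obs 4: x=-3 → posterior Inverse-Gamma(12, 1127/48)
obs 5: x=-5/4 → posterior Inverse-Gamma(25/2, 2257/96)
obs 6: x=4 → posterior Inverse-Gamma(13, 3457/96)
obs 7: x=-6 → posterior Inverse-Gamma(27/2, 4657/96)
obs 8: x=-7 → posterior Inverse-Gamma(14, 6385/96)
obs 9: x=6 → posterior Inverse-Gamma(29/2, 8737/96)
obs 10: x=7/4 → posterior Inverse-Gamma(15, 2275/24)
obs 11: x=7 → posterior Inverse-Gamma(31/2, 3043/24)
obs 12: x=3/2 → posterior Inverse-Gamma(16, 1559/12)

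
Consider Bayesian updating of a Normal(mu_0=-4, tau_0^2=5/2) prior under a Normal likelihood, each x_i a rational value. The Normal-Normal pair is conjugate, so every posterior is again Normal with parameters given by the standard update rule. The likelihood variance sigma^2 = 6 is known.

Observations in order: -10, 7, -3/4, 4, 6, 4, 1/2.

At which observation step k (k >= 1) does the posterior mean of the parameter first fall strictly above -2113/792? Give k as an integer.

obs 1: x=-10 → posterior Normal(-98/17, 30/17)
obs 2: x=7 → posterior Normal(-63/22, 15/11)
obs 3: x=-3/4 → posterior Normal(-89/36, 10/9)
obs 4: x=4 → posterior Normal(-187/128, 15/16)
obs 5: x=6 → posterior Normal(-67/148, 30/37)
obs 6: x=4 → posterior Normal(13/168, 5/7)
obs 7: x=1/2 → posterior Normal(23/188, 30/47)

k = 3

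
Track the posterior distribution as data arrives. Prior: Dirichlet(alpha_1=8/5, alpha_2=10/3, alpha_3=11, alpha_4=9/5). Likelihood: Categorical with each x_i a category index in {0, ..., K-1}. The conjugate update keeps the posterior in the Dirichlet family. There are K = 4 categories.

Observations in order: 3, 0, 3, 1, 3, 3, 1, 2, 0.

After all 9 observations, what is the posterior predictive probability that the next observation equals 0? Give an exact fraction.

54/401

obs 1: x=3 → posterior Dirichlet(8/5, 10/3, 11, 14/5)
obs 2: x=0 → posterior Dirichlet(13/5, 10/3, 11, 14/5)
obs 3: x=3 → posterior Dirichlet(13/5, 10/3, 11, 19/5)
obs 4: x=1 → posterior Dirichlet(13/5, 13/3, 11, 19/5)
obs 5: x=3 → posterior Dirichlet(13/5, 13/3, 11, 24/5)
obs 6: x=3 → posterior Dirichlet(13/5, 13/3, 11, 29/5)
obs 7: x=1 → posterior Dirichlet(13/5, 16/3, 11, 29/5)
obs 8: x=2 → posterior Dirichlet(13/5, 16/3, 12, 29/5)
obs 9: x=0 → posterior Dirichlet(18/5, 16/3, 12, 29/5)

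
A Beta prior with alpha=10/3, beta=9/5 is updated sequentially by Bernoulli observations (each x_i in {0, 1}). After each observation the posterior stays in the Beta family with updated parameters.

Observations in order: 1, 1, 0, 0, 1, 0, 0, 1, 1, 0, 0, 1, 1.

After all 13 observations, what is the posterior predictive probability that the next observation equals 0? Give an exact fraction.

117/272

obs 1: x=1 → posterior Beta(13/3, 9/5)
obs 2: x=1 → posterior Beta(16/3, 9/5)
obs 3: x=0 → posterior Beta(16/3, 14/5)
obs 4: x=0 → posterior Beta(16/3, 19/5)
obs 5: x=1 → posterior Beta(19/3, 19/5)
obs 6: x=0 → posterior Beta(19/3, 24/5)
obs 7: x=0 → posterior Beta(19/3, 29/5)
obs 8: x=1 → posterior Beta(22/3, 29/5)
obs 9: x=1 → posterior Beta(25/3, 29/5)
obs 10: x=0 → posterior Beta(25/3, 34/5)
obs 11: x=0 → posterior Beta(25/3, 39/5)
obs 12: x=1 → posterior Beta(28/3, 39/5)
obs 13: x=1 → posterior Beta(31/3, 39/5)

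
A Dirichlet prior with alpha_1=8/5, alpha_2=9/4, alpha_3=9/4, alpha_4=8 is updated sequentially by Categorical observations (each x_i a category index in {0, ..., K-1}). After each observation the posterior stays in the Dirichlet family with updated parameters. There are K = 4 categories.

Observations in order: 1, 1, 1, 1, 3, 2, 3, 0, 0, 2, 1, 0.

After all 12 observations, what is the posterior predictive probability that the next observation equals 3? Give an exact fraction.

obs 1: x=1 → posterior Dirichlet(8/5, 13/4, 9/4, 8)
obs 2: x=1 → posterior Dirichlet(8/5, 17/4, 9/4, 8)
obs 3: x=1 → posterior Dirichlet(8/5, 21/4, 9/4, 8)
obs 4: x=1 → posterior Dirichlet(8/5, 25/4, 9/4, 8)
obs 5: x=3 → posterior Dirichlet(8/5, 25/4, 9/4, 9)
obs 6: x=2 → posterior Dirichlet(8/5, 25/4, 13/4, 9)
obs 7: x=3 → posterior Dirichlet(8/5, 25/4, 13/4, 10)
obs 8: x=0 → posterior Dirichlet(13/5, 25/4, 13/4, 10)
obs 9: x=0 → posterior Dirichlet(18/5, 25/4, 13/4, 10)
obs 10: x=2 → posterior Dirichlet(18/5, 25/4, 17/4, 10)
obs 11: x=1 → posterior Dirichlet(18/5, 29/4, 17/4, 10)
obs 12: x=0 → posterior Dirichlet(23/5, 29/4, 17/4, 10)

100/261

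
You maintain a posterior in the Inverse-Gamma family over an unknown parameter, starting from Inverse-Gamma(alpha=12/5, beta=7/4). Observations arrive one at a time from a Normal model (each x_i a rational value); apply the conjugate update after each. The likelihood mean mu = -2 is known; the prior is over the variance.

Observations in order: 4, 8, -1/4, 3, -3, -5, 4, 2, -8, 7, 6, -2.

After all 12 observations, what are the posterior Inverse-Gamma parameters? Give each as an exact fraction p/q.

alpha=42/5, beta=6569/32

obs 1: x=4 → posterior Inverse-Gamma(29/10, 79/4)
obs 2: x=8 → posterior Inverse-Gamma(17/5, 279/4)
obs 3: x=-1/4 → posterior Inverse-Gamma(39/10, 2281/32)
obs 4: x=3 → posterior Inverse-Gamma(22/5, 2681/32)
obs 5: x=-3 → posterior Inverse-Gamma(49/10, 2697/32)
obs 6: x=-5 → posterior Inverse-Gamma(27/5, 2841/32)
obs 7: x=4 → posterior Inverse-Gamma(59/10, 3417/32)
obs 8: x=2 → posterior Inverse-Gamma(32/5, 3673/32)
obs 9: x=-8 → posterior Inverse-Gamma(69/10, 4249/32)
obs 10: x=7 → posterior Inverse-Gamma(37/5, 5545/32)
obs 11: x=6 → posterior Inverse-Gamma(79/10, 6569/32)
obs 12: x=-2 → posterior Inverse-Gamma(42/5, 6569/32)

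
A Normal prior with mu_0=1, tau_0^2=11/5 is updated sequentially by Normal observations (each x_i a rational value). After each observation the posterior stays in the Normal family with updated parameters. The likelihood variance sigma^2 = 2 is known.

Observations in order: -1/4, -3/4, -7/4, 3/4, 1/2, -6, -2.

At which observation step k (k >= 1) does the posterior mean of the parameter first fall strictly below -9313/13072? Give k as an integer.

obs 1: x=-1/4 → posterior Normal(29/84, 22/21)
obs 2: x=-3/4 → posterior Normal(-1/32, 11/16)
obs 3: x=-7/4 → posterior Normal(-81/172, 22/43)
obs 4: x=3/4 → posterior Normal(-2/9, 11/27)
obs 5: x=1/2 → posterior Normal(-1/10, 22/65)
obs 6: x=-6 → posterior Normal(-145/152, 11/38)
obs 7: x=-2 → posterior Normal(-63/58, 22/87)

k = 6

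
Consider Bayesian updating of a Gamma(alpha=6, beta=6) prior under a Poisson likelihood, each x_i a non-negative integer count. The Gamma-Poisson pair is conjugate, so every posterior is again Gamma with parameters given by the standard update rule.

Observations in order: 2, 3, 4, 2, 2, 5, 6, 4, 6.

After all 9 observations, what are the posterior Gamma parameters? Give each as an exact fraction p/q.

alpha=40, beta=15

obs 1: x=2 → posterior Gamma(8, 7)
obs 2: x=3 → posterior Gamma(11, 8)
obs 3: x=4 → posterior Gamma(15, 9)
obs 4: x=2 → posterior Gamma(17, 10)
obs 5: x=2 → posterior Gamma(19, 11)
obs 6: x=5 → posterior Gamma(24, 12)
obs 7: x=6 → posterior Gamma(30, 13)
obs 8: x=4 → posterior Gamma(34, 14)
obs 9: x=6 → posterior Gamma(40, 15)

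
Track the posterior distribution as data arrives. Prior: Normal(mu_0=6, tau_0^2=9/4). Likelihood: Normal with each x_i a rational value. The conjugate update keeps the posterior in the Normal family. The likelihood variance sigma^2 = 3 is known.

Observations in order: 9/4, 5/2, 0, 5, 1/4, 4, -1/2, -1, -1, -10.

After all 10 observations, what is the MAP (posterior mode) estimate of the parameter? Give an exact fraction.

obs 1: x=9/4 → posterior Normal(123/28, 9/7)
obs 2: x=5/2 → posterior Normal(153/40, 9/10)
obs 3: x=0 → posterior Normal(153/52, 9/13)
obs 4: x=5 → posterior Normal(213/64, 9/16)
obs 5: x=1/4 → posterior Normal(54/19, 9/19)
obs 6: x=4 → posterior Normal(3, 9/22)
obs 7: x=-1/2 → posterior Normal(129/50, 9/25)
obs 8: x=-1 → posterior Normal(123/56, 9/28)
obs 9: x=-1 → posterior Normal(117/62, 9/31)
obs 10: x=-10 → posterior Normal(57/68, 9/34)

57/68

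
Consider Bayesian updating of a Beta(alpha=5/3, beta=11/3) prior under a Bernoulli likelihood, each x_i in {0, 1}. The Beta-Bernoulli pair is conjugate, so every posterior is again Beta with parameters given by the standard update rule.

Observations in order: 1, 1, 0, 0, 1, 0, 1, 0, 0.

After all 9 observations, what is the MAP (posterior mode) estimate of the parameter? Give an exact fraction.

14/37

obs 1: x=1 → posterior Beta(8/3, 11/3)
obs 2: x=1 → posterior Beta(11/3, 11/3)
obs 3: x=0 → posterior Beta(11/3, 14/3)
obs 4: x=0 → posterior Beta(11/3, 17/3)
obs 5: x=1 → posterior Beta(14/3, 17/3)
obs 6: x=0 → posterior Beta(14/3, 20/3)
obs 7: x=1 → posterior Beta(17/3, 20/3)
obs 8: x=0 → posterior Beta(17/3, 23/3)
obs 9: x=0 → posterior Beta(17/3, 26/3)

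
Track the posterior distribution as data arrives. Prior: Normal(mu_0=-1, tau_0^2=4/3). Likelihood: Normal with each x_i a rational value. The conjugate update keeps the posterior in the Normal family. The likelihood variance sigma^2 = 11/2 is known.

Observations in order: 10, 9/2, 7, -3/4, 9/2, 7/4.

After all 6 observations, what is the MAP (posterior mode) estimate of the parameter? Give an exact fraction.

61/27

obs 1: x=10 → posterior Normal(47/41, 44/41)
obs 2: x=9/2 → posterior Normal(83/49, 44/49)
obs 3: x=7 → posterior Normal(139/57, 44/57)
obs 4: x=-3/4 → posterior Normal(133/65, 44/65)
obs 5: x=9/2 → posterior Normal(169/73, 44/73)
obs 6: x=7/4 → posterior Normal(61/27, 44/81)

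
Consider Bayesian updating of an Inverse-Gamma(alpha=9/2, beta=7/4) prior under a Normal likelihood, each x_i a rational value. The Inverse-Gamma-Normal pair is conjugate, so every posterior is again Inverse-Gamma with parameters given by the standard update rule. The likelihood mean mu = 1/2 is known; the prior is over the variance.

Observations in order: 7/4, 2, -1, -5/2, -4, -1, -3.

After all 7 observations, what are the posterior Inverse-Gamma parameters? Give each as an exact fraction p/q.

alpha=8, beta=853/32

obs 1: x=7/4 → posterior Inverse-Gamma(5, 81/32)
obs 2: x=2 → posterior Inverse-Gamma(11/2, 117/32)
obs 3: x=-1 → posterior Inverse-Gamma(6, 153/32)
obs 4: x=-5/2 → posterior Inverse-Gamma(13/2, 297/32)
obs 5: x=-4 → posterior Inverse-Gamma(7, 621/32)
obs 6: x=-1 → posterior Inverse-Gamma(15/2, 657/32)
obs 7: x=-3 → posterior Inverse-Gamma(8, 853/32)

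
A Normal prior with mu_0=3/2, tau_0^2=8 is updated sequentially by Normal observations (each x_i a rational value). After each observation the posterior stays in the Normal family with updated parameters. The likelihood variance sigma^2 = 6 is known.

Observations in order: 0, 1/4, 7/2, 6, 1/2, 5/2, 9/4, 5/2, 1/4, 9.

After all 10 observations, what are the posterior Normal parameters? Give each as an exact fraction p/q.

obs 1: x=0 → posterior Normal(9/14, 24/7)
obs 2: x=1/4 → posterior Normal(1/2, 24/11)
obs 3: x=7/2 → posterior Normal(13/10, 8/5)
obs 4: x=6 → posterior Normal(87/38, 24/19)
obs 5: x=1/2 → posterior Normal(91/46, 24/23)
obs 6: x=5/2 → posterior Normal(37/18, 8/9)
obs 7: x=9/4 → posterior Normal(129/62, 24/31)
obs 8: x=5/2 → posterior Normal(149/70, 24/35)
obs 9: x=1/4 → posterior Normal(151/78, 8/13)
obs 10: x=9 → posterior Normal(223/86, 24/43)

mu_0=223/86, tau_0^2=24/43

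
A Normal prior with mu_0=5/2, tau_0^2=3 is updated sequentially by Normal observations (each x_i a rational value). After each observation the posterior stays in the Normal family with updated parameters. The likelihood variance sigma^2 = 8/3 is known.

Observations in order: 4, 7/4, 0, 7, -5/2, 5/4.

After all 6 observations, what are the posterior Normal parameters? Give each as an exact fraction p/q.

obs 1: x=4 → posterior Normal(56/17, 24/17)
obs 2: x=7/4 → posterior Normal(287/104, 12/13)
obs 3: x=0 → posterior Normal(41/20, 24/35)
obs 4: x=7 → posterior Normal(49/16, 6/11)
obs 5: x=-5/2 → posterior Normal(449/212, 24/53)
obs 6: x=5/4 → posterior Normal(247/124, 12/31)

mu_0=247/124, tau_0^2=12/31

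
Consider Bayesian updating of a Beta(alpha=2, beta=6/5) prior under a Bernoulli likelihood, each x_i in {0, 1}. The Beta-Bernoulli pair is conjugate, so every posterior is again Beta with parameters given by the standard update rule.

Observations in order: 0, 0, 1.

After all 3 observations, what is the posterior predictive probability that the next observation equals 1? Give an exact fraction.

15/31

obs 1: x=0 → posterior Beta(2, 11/5)
obs 2: x=0 → posterior Beta(2, 16/5)
obs 3: x=1 → posterior Beta(3, 16/5)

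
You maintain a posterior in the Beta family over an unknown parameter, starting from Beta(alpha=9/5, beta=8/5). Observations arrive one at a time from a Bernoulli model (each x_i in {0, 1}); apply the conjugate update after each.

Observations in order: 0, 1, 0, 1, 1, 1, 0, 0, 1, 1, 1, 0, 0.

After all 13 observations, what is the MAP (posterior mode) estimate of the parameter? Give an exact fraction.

obs 1: x=0 → posterior Beta(9/5, 13/5)
obs 2: x=1 → posterior Beta(14/5, 13/5)
obs 3: x=0 → posterior Beta(14/5, 18/5)
obs 4: x=1 → posterior Beta(19/5, 18/5)
obs 5: x=1 → posterior Beta(24/5, 18/5)
obs 6: x=1 → posterior Beta(29/5, 18/5)
obs 7: x=0 → posterior Beta(29/5, 23/5)
obs 8: x=0 → posterior Beta(29/5, 28/5)
obs 9: x=1 → posterior Beta(34/5, 28/5)
obs 10: x=1 → posterior Beta(39/5, 28/5)
obs 11: x=1 → posterior Beta(44/5, 28/5)
obs 12: x=0 → posterior Beta(44/5, 33/5)
obs 13: x=0 → posterior Beta(44/5, 38/5)

13/24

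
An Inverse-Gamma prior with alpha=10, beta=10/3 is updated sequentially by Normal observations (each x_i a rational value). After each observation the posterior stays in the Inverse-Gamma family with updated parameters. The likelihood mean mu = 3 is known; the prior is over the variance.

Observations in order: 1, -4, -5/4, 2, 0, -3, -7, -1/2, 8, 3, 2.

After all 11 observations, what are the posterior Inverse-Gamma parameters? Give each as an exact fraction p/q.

obs 1: x=1 → posterior Inverse-Gamma(21/2, 16/3)
obs 2: x=-4 → posterior Inverse-Gamma(11, 179/6)
obs 3: x=-5/4 → posterior Inverse-Gamma(23/2, 3731/96)
obs 4: x=2 → posterior Inverse-Gamma(12, 3779/96)
obs 5: x=0 → posterior Inverse-Gamma(25/2, 4211/96)
obs 6: x=-3 → posterior Inverse-Gamma(13, 5939/96)
obs 7: x=-7 → posterior Inverse-Gamma(27/2, 10739/96)
obs 8: x=-1/2 → posterior Inverse-Gamma(14, 11327/96)
obs 9: x=8 → posterior Inverse-Gamma(29/2, 12527/96)
obs 10: x=3 → posterior Inverse-Gamma(15, 12527/96)
obs 11: x=2 → posterior Inverse-Gamma(31/2, 12575/96)

alpha=31/2, beta=12575/96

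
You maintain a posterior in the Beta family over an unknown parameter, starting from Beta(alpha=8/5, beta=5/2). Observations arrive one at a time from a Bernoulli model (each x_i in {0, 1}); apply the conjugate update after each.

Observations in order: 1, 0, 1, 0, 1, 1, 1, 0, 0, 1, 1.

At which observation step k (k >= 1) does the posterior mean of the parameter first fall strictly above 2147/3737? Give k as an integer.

obs 1: x=1 → posterior Beta(13/5, 5/2)
obs 2: x=0 → posterior Beta(13/5, 7/2)
obs 3: x=1 → posterior Beta(18/5, 7/2)
obs 4: x=0 → posterior Beta(18/5, 9/2)
obs 5: x=1 → posterior Beta(23/5, 9/2)
obs 6: x=1 → posterior Beta(28/5, 9/2)
obs 7: x=1 → posterior Beta(33/5, 9/2)
obs 8: x=0 → posterior Beta(33/5, 11/2)
obs 9: x=0 → posterior Beta(33/5, 13/2)
obs 10: x=1 → posterior Beta(38/5, 13/2)
obs 11: x=1 → posterior Beta(43/5, 13/2)

k = 7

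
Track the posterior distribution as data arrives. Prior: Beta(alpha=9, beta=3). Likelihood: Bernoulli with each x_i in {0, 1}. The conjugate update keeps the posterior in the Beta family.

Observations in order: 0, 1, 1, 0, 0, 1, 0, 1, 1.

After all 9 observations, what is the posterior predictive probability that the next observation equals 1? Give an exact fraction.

obs 1: x=0 → posterior Beta(9, 4)
obs 2: x=1 → posterior Beta(10, 4)
obs 3: x=1 → posterior Beta(11, 4)
obs 4: x=0 → posterior Beta(11, 5)
obs 5: x=0 → posterior Beta(11, 6)
obs 6: x=1 → posterior Beta(12, 6)
obs 7: x=0 → posterior Beta(12, 7)
obs 8: x=1 → posterior Beta(13, 7)
obs 9: x=1 → posterior Beta(14, 7)

2/3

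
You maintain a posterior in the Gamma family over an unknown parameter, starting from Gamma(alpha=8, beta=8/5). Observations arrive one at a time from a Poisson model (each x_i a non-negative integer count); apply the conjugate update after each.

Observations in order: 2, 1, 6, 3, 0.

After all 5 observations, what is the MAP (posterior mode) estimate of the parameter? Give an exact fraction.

obs 1: x=2 → posterior Gamma(10, 13/5)
obs 2: x=1 → posterior Gamma(11, 18/5)
obs 3: x=6 → posterior Gamma(17, 23/5)
obs 4: x=3 → posterior Gamma(20, 28/5)
obs 5: x=0 → posterior Gamma(20, 33/5)

95/33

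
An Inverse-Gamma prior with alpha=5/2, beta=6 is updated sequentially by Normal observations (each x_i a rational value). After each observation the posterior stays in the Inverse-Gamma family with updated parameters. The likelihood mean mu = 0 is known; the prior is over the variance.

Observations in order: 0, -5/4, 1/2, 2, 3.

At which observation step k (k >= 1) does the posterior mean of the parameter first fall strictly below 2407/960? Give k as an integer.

obs 1: x=0 → posterior Inverse-Gamma(3, 6)
obs 2: x=-5/4 → posterior Inverse-Gamma(7/2, 217/32)
obs 3: x=1/2 → posterior Inverse-Gamma(4, 221/32)
obs 4: x=2 → posterior Inverse-Gamma(9/2, 285/32)
obs 5: x=3 → posterior Inverse-Gamma(5, 429/32)

k = 3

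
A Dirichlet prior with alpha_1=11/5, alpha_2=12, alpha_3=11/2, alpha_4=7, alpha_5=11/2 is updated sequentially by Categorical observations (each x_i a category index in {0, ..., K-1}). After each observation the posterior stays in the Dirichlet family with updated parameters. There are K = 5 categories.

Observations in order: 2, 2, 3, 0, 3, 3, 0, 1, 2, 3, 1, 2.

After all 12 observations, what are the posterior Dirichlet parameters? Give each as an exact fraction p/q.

alpha_1=21/5, alpha_2=14, alpha_3=19/2, alpha_4=11, alpha_5=11/2

obs 1: x=2 → posterior Dirichlet(11/5, 12, 13/2, 7, 11/2)
obs 2: x=2 → posterior Dirichlet(11/5, 12, 15/2, 7, 11/2)
obs 3: x=3 → posterior Dirichlet(11/5, 12, 15/2, 8, 11/2)
obs 4: x=0 → posterior Dirichlet(16/5, 12, 15/2, 8, 11/2)
obs 5: x=3 → posterior Dirichlet(16/5, 12, 15/2, 9, 11/2)
obs 6: x=3 → posterior Dirichlet(16/5, 12, 15/2, 10, 11/2)
obs 7: x=0 → posterior Dirichlet(21/5, 12, 15/2, 10, 11/2)
obs 8: x=1 → posterior Dirichlet(21/5, 13, 15/2, 10, 11/2)
obs 9: x=2 → posterior Dirichlet(21/5, 13, 17/2, 10, 11/2)
obs 10: x=3 → posterior Dirichlet(21/5, 13, 17/2, 11, 11/2)
obs 11: x=1 → posterior Dirichlet(21/5, 14, 17/2, 11, 11/2)
obs 12: x=2 → posterior Dirichlet(21/5, 14, 19/2, 11, 11/2)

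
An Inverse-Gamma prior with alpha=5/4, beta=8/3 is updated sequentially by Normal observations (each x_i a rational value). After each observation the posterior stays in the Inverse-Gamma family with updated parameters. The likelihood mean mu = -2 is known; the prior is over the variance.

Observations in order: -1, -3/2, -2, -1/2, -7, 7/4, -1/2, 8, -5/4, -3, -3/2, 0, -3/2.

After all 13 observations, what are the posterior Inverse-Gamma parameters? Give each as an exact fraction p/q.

alpha=31/4, beta=3749/48

obs 1: x=-1 → posterior Inverse-Gamma(7/4, 19/6)
obs 2: x=-3/2 → posterior Inverse-Gamma(9/4, 79/24)
obs 3: x=-2 → posterior Inverse-Gamma(11/4, 79/24)
obs 4: x=-1/2 → posterior Inverse-Gamma(13/4, 53/12)
obs 5: x=-7 → posterior Inverse-Gamma(15/4, 203/12)
obs 6: x=7/4 → posterior Inverse-Gamma(17/4, 2299/96)
obs 7: x=-1/2 → posterior Inverse-Gamma(19/4, 2407/96)
obs 8: x=8 → posterior Inverse-Gamma(21/4, 7207/96)
obs 9: x=-5/4 → posterior Inverse-Gamma(23/4, 3617/48)
obs 10: x=-3 → posterior Inverse-Gamma(25/4, 3641/48)
obs 11: x=-3/2 → posterior Inverse-Gamma(27/4, 3647/48)
obs 12: x=0 → posterior Inverse-Gamma(29/4, 3743/48)
obs 13: x=-3/2 → posterior Inverse-Gamma(31/4, 3749/48)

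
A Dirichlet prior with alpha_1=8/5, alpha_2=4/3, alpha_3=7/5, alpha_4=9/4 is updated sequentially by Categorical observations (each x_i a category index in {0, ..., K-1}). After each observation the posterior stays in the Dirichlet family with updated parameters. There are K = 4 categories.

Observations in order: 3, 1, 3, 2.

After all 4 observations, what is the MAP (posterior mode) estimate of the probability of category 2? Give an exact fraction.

84/395

obs 1: x=3 → posterior Dirichlet(8/5, 4/3, 7/5, 13/4)
obs 2: x=1 → posterior Dirichlet(8/5, 7/3, 7/5, 13/4)
obs 3: x=3 → posterior Dirichlet(8/5, 7/3, 7/5, 17/4)
obs 4: x=2 → posterior Dirichlet(8/5, 7/3, 12/5, 17/4)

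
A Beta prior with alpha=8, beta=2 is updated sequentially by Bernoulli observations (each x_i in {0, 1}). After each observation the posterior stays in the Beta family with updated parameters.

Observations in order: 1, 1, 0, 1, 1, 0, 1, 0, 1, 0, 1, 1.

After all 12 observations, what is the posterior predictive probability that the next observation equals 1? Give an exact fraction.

8/11

obs 1: x=1 → posterior Beta(9, 2)
obs 2: x=1 → posterior Beta(10, 2)
obs 3: x=0 → posterior Beta(10, 3)
obs 4: x=1 → posterior Beta(11, 3)
obs 5: x=1 → posterior Beta(12, 3)
obs 6: x=0 → posterior Beta(12, 4)
obs 7: x=1 → posterior Beta(13, 4)
obs 8: x=0 → posterior Beta(13, 5)
obs 9: x=1 → posterior Beta(14, 5)
obs 10: x=0 → posterior Beta(14, 6)
obs 11: x=1 → posterior Beta(15, 6)
obs 12: x=1 → posterior Beta(16, 6)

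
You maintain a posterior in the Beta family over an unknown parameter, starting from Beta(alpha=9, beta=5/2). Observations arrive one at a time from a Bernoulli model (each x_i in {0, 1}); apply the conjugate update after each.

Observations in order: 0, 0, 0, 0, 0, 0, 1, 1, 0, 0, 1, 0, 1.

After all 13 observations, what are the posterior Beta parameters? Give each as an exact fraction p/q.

alpha=13, beta=23/2

obs 1: x=0 → posterior Beta(9, 7/2)
obs 2: x=0 → posterior Beta(9, 9/2)
obs 3: x=0 → posterior Beta(9, 11/2)
obs 4: x=0 → posterior Beta(9, 13/2)
obs 5: x=0 → posterior Beta(9, 15/2)
obs 6: x=0 → posterior Beta(9, 17/2)
obs 7: x=1 → posterior Beta(10, 17/2)
obs 8: x=1 → posterior Beta(11, 17/2)
obs 9: x=0 → posterior Beta(11, 19/2)
obs 10: x=0 → posterior Beta(11, 21/2)
obs 11: x=1 → posterior Beta(12, 21/2)
obs 12: x=0 → posterior Beta(12, 23/2)
obs 13: x=1 → posterior Beta(13, 23/2)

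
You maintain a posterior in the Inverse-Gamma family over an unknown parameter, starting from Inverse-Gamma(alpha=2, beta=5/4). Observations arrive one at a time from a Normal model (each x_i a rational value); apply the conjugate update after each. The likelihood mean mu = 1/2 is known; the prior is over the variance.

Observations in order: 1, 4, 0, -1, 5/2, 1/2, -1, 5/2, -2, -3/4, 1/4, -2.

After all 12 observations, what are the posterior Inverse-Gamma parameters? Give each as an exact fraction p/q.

obs 1: x=1 → posterior Inverse-Gamma(5/2, 11/8)
obs 2: x=4 → posterior Inverse-Gamma(3, 15/2)
obs 3: x=0 → posterior Inverse-Gamma(7/2, 61/8)
obs 4: x=-1 → posterior Inverse-Gamma(4, 35/4)
obs 5: x=5/2 → posterior Inverse-Gamma(9/2, 43/4)
obs 6: x=1/2 → posterior Inverse-Gamma(5, 43/4)
obs 7: x=-1 → posterior Inverse-Gamma(11/2, 95/8)
obs 8: x=5/2 → posterior Inverse-Gamma(6, 111/8)
obs 9: x=-2 → posterior Inverse-Gamma(13/2, 17)
obs 10: x=-3/4 → posterior Inverse-Gamma(7, 569/32)
obs 11: x=1/4 → posterior Inverse-Gamma(15/2, 285/16)
obs 12: x=-2 → posterior Inverse-Gamma(8, 335/16)

alpha=8, beta=335/16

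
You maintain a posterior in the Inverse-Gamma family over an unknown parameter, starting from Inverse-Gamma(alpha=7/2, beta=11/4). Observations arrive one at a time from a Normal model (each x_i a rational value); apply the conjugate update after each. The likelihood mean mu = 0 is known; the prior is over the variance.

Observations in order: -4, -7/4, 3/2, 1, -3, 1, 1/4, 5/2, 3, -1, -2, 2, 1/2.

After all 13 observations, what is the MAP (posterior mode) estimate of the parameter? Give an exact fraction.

obs 1: x=-4 → posterior Inverse-Gamma(4, 43/4)
obs 2: x=-7/4 → posterior Inverse-Gamma(9/2, 393/32)
obs 3: x=3/2 → posterior Inverse-Gamma(5, 429/32)
obs 4: x=1 → posterior Inverse-Gamma(11/2, 445/32)
obs 5: x=-3 → posterior Inverse-Gamma(6, 589/32)
obs 6: x=1 → posterior Inverse-Gamma(13/2, 605/32)
obs 7: x=1/4 → posterior Inverse-Gamma(7, 303/16)
obs 8: x=5/2 → posterior Inverse-Gamma(15/2, 353/16)
obs 9: x=3 → posterior Inverse-Gamma(8, 425/16)
obs 10: x=-1 → posterior Inverse-Gamma(17/2, 433/16)
obs 11: x=-2 → posterior Inverse-Gamma(9, 465/16)
obs 12: x=2 → posterior Inverse-Gamma(19/2, 497/16)
obs 13: x=1/2 → posterior Inverse-Gamma(10, 499/16)

499/176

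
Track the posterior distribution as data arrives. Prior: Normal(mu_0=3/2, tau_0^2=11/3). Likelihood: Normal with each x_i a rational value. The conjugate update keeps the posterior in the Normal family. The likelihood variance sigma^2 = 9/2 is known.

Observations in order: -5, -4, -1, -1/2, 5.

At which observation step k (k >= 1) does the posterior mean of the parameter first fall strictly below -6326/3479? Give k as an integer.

k = 2

obs 1: x=-5 → posterior Normal(-139/98, 99/49)
obs 2: x=-4 → posterior Normal(-315/142, 99/71)
obs 3: x=-1 → posterior Normal(-359/186, 33/31)
obs 4: x=-1/2 → posterior Normal(-381/230, 99/115)
obs 5: x=5 → posterior Normal(-161/274, 99/137)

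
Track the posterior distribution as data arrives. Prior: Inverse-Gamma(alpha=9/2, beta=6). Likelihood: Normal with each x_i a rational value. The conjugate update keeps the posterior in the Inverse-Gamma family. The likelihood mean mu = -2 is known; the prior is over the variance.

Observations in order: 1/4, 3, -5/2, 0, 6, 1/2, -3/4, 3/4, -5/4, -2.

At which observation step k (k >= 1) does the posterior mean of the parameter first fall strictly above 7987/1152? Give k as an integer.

k = 5

obs 1: x=1/4 → posterior Inverse-Gamma(5, 273/32)
obs 2: x=3 → posterior Inverse-Gamma(11/2, 673/32)
obs 3: x=-5/2 → posterior Inverse-Gamma(6, 677/32)
obs 4: x=0 → posterior Inverse-Gamma(13/2, 741/32)
obs 5: x=6 → posterior Inverse-Gamma(7, 1765/32)
obs 6: x=1/2 → posterior Inverse-Gamma(15/2, 1865/32)
obs 7: x=-3/4 → posterior Inverse-Gamma(8, 945/16)
obs 8: x=3/4 → posterior Inverse-Gamma(17/2, 2011/32)
obs 9: x=-5/4 → posterior Inverse-Gamma(9, 505/8)
obs 10: x=-2 → posterior Inverse-Gamma(19/2, 505/8)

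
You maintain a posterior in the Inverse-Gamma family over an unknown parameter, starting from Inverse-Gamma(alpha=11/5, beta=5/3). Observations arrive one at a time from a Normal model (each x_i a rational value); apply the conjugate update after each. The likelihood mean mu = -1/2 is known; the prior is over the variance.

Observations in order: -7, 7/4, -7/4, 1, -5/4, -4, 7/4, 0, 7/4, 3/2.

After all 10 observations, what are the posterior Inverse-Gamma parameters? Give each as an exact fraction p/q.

obs 1: x=-7 → posterior Inverse-Gamma(27/10, 547/24)
obs 2: x=7/4 → posterior Inverse-Gamma(16/5, 2431/96)
obs 3: x=-7/4 → posterior Inverse-Gamma(37/10, 1253/48)
obs 4: x=1 → posterior Inverse-Gamma(21/5, 1307/48)
obs 5: x=-5/4 → posterior Inverse-Gamma(47/10, 2641/96)
obs 6: x=-4 → posterior Inverse-Gamma(26/5, 3229/96)
obs 7: x=7/4 → posterior Inverse-Gamma(57/10, 217/6)
obs 8: x=0 → posterior Inverse-Gamma(31/5, 871/24)
obs 9: x=7/4 → posterior Inverse-Gamma(67/10, 3727/96)
obs 10: x=3/2 → posterior Inverse-Gamma(36/5, 3919/96)

alpha=36/5, beta=3919/96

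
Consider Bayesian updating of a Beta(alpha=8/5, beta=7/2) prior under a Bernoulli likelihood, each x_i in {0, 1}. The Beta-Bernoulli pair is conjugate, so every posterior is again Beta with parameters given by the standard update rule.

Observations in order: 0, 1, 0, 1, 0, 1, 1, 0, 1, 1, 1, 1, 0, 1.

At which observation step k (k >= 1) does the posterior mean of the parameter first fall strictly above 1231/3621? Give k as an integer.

obs 1: x=0 → posterior Beta(8/5, 9/2)
obs 2: x=1 → posterior Beta(13/5, 9/2)
obs 3: x=0 → posterior Beta(13/5, 11/2)
obs 4: x=1 → posterior Beta(18/5, 11/2)
obs 5: x=0 → posterior Beta(18/5, 13/2)
obs 6: x=1 → posterior Beta(23/5, 13/2)
obs 7: x=1 → posterior Beta(28/5, 13/2)
obs 8: x=0 → posterior Beta(28/5, 15/2)
obs 9: x=1 → posterior Beta(33/5, 15/2)
obs 10: x=1 → posterior Beta(38/5, 15/2)
obs 11: x=1 → posterior Beta(43/5, 15/2)
obs 12: x=1 → posterior Beta(48/5, 15/2)
obs 13: x=0 → posterior Beta(48/5, 17/2)
obs 14: x=1 → posterior Beta(53/5, 17/2)

k = 2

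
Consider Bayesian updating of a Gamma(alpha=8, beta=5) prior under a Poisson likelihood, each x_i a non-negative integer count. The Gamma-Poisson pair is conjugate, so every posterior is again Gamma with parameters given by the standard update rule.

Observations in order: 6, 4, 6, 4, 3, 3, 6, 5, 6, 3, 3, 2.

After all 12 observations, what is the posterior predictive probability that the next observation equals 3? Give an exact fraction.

obs 1: x=6 → posterior Gamma(14, 6)
obs 2: x=4 → posterior Gamma(18, 7)
obs 3: x=6 → posterior Gamma(24, 8)
obs 4: x=4 → posterior Gamma(28, 9)
obs 5: x=3 → posterior Gamma(31, 10)
obs 6: x=3 → posterior Gamma(34, 11)
obs 7: x=6 → posterior Gamma(40, 12)
obs 8: x=5 → posterior Gamma(45, 13)
obs 9: x=6 → posterior Gamma(51, 14)
obs 10: x=3 → posterior Gamma(54, 15)
obs 11: x=3 → posterior Gamma(57, 16)
obs 12: x=2 → posterior Gamma(59, 17)

71062128611695446274264278300913337975627153814621276465603385215032492470235/335633514640958273738800761060109521019517306908821610079650259082995577126912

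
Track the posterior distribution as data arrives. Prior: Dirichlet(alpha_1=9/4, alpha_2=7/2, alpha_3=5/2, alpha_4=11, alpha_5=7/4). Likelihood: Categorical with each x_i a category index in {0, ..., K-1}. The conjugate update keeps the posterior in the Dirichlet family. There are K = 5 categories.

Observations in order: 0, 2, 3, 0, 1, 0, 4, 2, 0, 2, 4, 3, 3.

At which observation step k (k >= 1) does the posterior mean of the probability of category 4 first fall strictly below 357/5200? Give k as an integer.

obs 1: x=0 → posterior Dirichlet(13/4, 7/2, 5/2, 11, 7/4)
obs 2: x=2 → posterior Dirichlet(13/4, 7/2, 7/2, 11, 7/4)
obs 3: x=3 → posterior Dirichlet(13/4, 7/2, 7/2, 12, 7/4)
obs 4: x=0 → posterior Dirichlet(17/4, 7/2, 7/2, 12, 7/4)
obs 5: x=1 → posterior Dirichlet(17/4, 9/2, 7/2, 12, 7/4)
obs 6: x=0 → posterior Dirichlet(21/4, 9/2, 7/2, 12, 7/4)
obs 7: x=4 → posterior Dirichlet(21/4, 9/2, 7/2, 12, 11/4)
obs 8: x=2 → posterior Dirichlet(21/4, 9/2, 9/2, 12, 11/4)
obs 9: x=0 → posterior Dirichlet(25/4, 9/2, 9/2, 12, 11/4)
obs 10: x=2 → posterior Dirichlet(25/4, 9/2, 11/2, 12, 11/4)
obs 11: x=4 → posterior Dirichlet(25/4, 9/2, 11/2, 12, 15/4)
obs 12: x=3 → posterior Dirichlet(25/4, 9/2, 11/2, 13, 15/4)
obs 13: x=3 → posterior Dirichlet(25/4, 9/2, 11/2, 14, 15/4)

k = 5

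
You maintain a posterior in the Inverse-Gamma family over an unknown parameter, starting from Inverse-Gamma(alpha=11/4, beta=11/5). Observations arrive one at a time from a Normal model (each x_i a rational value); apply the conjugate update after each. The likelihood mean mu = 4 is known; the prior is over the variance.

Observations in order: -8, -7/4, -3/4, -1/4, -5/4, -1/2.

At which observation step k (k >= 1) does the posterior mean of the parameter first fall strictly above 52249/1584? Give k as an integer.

obs 1: x=-8 → posterior Inverse-Gamma(13/4, 371/5)
obs 2: x=-7/4 → posterior Inverse-Gamma(15/4, 14517/160)
obs 3: x=-3/4 → posterior Inverse-Gamma(17/4, 8161/80)
obs 4: x=-1/4 → posterior Inverse-Gamma(19/4, 17767/160)
obs 5: x=-5/4 → posterior Inverse-Gamma(21/4, 4993/40)
obs 6: x=-1/2 → posterior Inverse-Gamma(23/4, 2699/20)

k = 2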